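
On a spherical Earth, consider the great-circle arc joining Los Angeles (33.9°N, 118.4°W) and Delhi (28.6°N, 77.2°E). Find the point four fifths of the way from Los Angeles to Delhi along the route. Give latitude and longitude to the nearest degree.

Convert each endpoint to a unit vector on the sphere (x = cos φ cos λ, y = cos φ sin λ, z = sin φ).
The central angle between the endpoints is δ = arccos(p₁·p₂) ≈ 2.021 rad (115.8°).
Interpolate at f = 4/5 with slerp weights a = sin((1−f)δ)/sin δ ≈ 0.437, b = sin(fδ)/sin δ ≈ 1.109.
p = a·p₁ + b·p₂ ≈ (0.043, 0.631, 0.775); φ = arcsin(p_z) ≈ 50.77°, λ = atan2(p_y, p_x) ≈ 86.07°.

≈ 51°N, 86°E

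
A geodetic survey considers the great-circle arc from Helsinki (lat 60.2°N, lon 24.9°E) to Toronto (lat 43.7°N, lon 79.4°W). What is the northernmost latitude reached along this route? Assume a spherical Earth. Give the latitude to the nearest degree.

The great circle lies in the plane with unit normal n̂ = (p₁ × p₂)/|p₁ × p₂|.
Here n̂_z ≈ -0.405; the vertex latitude is φ_max = arccos|n̂_z| ≈ 66.1°.
Check via Clairaut: cos φ_max = |cos φ₁| · sin C = cos(60.2°)·sin(54.6°) ≈ 0.405, again giving ≈ 66.1°.

≈ 66°N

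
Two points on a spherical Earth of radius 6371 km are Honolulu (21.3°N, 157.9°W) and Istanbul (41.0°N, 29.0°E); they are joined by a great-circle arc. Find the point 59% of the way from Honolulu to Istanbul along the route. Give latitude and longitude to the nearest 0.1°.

≈ 84.5°N, 107.4°E

Write both endpoints as unit vectors p₁, p₂ with components (cos φ cos λ, cos φ sin λ, sin φ).
The central angle between the endpoints is δ = arccos(p₁·p₂) ≈ 2.049 rad (117.4°).
Interpolate at f = 0.59 with slerp weights a = sin((1−f)δ)/sin δ ≈ 0.838, b = sin(fδ)/sin δ ≈ 1.053.
p = a·p₁ + b·p₂ ≈ (-0.029, 0.091, 0.995); φ = arcsin(p_z) ≈ 84.50°, λ = atan2(p_y, p_x) ≈ 107.43°.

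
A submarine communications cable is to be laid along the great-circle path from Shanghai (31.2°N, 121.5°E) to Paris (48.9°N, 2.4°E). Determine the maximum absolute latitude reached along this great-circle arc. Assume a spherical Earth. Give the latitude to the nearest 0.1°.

The great circle lies in the plane with unit normal n̂ = (p₁ × p₂)/|p₁ × p₂|.
Here n̂_z ≈ -0.495; the vertex latitude is φ_max = arccos|n̂_z| ≈ 60.3°.
Check via Clairaut: cos φ_max = |cos φ₁| · sin C = cos(31.2°)·sin(35.3°) ≈ 0.495, again giving ≈ 60.3°.

≈ 60.3°N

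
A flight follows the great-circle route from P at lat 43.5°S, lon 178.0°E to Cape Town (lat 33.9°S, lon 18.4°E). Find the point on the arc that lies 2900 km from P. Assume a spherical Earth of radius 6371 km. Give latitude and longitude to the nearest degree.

Write both endpoints as unit vectors p₁, p₂ with components (cos φ cos λ, cos φ sin λ, sin φ).
The central angle between the endpoints is δ = arccos(p₁·p₂) ≈ 1.752 rad (100.4°). The total great-circle distance is δ·R ≈ 1.752 × 6371 ≈ 11163 km, so the target fraction is f = 2900/11163 ≈ 0.260.
Interpolate at f ≈ 0.260 with slerp weights a = sin((1−f)δ)/sin δ ≈ 0.979, b = sin(fδ)/sin δ ≈ 0.447.
p = a·p₁ + b·p₂ ≈ (-0.358, 0.142, -0.923); φ = arcsin(p_z) ≈ -67.38°, λ = atan2(p_y, p_x) ≈ 158.36°.

≈ lat 67°S, lon 158°E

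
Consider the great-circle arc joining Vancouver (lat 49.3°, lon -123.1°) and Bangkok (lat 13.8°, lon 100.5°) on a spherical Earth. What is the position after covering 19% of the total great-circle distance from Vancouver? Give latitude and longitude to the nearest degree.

Convert each endpoint to a unit vector on the sphere (x = cos φ cos λ, y = cos φ sin λ, z = sin φ).
The central angle between the endpoints is δ = arccos(p₁·p₂) ≈ 1.852 rad (106.1°).
Interpolate at f = 0.19 with slerp weights a = sin((1−f)δ)/sin δ ≈ 1.038, b = sin(fδ)/sin δ ≈ 0.359.
p = a·p₁ + b·p₂ ≈ (-0.433, -0.225, 0.873); φ = arcsin(p_z) ≈ 60.79°, λ = atan2(p_y, p_x) ≈ -152.60°.

≈ lat 61°, lon -153°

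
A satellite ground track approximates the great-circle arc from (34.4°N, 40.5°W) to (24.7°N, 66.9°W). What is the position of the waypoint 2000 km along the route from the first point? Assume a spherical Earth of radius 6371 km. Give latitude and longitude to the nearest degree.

≈ (28°N, 60°W)

From cos δ = sin φ₁ sin φ₂ + cos φ₁ cos φ₂ cos Δλ, the central angle is δ ≈ 0.433 rad (24.8°). The total great-circle distance is δ·R ≈ 0.433 × 6371 ≈ 2761 km, so the target fraction is f = 2000/2761 ≈ 0.724.
Interpolate at f ≈ 0.724 with slerp weights a = sin((1−f)δ)/sin δ ≈ 0.284, b = sin(fδ)/sin δ ≈ 0.735.
p = a·p₁ + b·p₂ ≈ (0.440, -0.767, 0.468); φ = arcsin(p_z) ≈ 27.88°, λ = atan2(p_y, p_x) ≈ -60.13°.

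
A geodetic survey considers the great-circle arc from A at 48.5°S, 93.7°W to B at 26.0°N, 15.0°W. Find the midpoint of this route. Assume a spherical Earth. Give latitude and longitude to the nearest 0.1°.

Write both endpoints as unit vectors p₁, p₂ with components (cos φ cos λ, cos φ sin λ, sin φ).
The central angle between the endpoints is δ = arccos(p₁·p₂) ≈ 1.784 rad (102.2°).
Interpolate at f = 1/2 with slerp weights a = sin((1−f)δ)/sin δ ≈ 0.796, b = sin(fδ)/sin δ ≈ 0.796.
p = a·p₁ + b·p₂ ≈ (0.657, -0.712, -0.247); φ = arcsin(p_z) ≈ -14.32°, λ = atan2(p_y, p_x) ≈ -47.28°.

≈ 14.3°S, 47.3°W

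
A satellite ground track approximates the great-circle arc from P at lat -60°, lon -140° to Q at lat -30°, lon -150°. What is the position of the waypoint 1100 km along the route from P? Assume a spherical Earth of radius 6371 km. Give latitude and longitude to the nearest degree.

≈ lat -50°, lon -145°

The haversine formula gives a central angle δ ≈ 0.537 rad (30.7°) between the endpoints. The total great-circle distance is δ·R ≈ 0.537 × 6371 ≈ 3419 km, so the target fraction is f = 1100/3419 ≈ 0.322.
Interpolate at f ≈ 0.322 with slerp weights a = sin((1−f)δ)/sin δ ≈ 0.696, b = sin(fδ)/sin δ ≈ 0.336.
p = a·p₁ + b·p₂ ≈ (-0.519, -0.369, -0.771); φ = arcsin(p_z) ≈ -50.45°, λ = atan2(p_y, p_x) ≈ -144.55°.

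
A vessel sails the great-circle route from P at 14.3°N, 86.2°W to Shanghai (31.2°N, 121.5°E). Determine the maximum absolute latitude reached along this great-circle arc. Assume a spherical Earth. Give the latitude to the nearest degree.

≈ 61°N

The great circle lies in the plane with unit normal n̂ = (p₁ × p₂)/|p₁ × p₂|.
Here n̂_z ≈ -0.484; the vertex latitude is φ_max = arccos|n̂_z| ≈ 61.0°.
Check via Clairaut: cos φ_max = |cos φ₁| · sin C = cos(14.3°)·sin(30.0°) ≈ 0.484, again giving ≈ 61.0°.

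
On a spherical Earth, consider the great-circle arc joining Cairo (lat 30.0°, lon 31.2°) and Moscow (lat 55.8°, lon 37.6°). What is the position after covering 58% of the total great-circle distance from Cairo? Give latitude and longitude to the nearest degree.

Write both endpoints as unit vectors p₁, p₂ with components (cos φ cos λ, cos φ sin λ, sin φ).
The central angle between the endpoints is δ = arccos(p₁·p₂) ≈ 0.457 rad (26.2°).
Interpolate at f = 0.58 with slerp weights a = sin((1−f)δ)/sin δ ≈ 0.432, b = sin(fδ)/sin δ ≈ 0.594.
p = a·p₁ + b·p₂ ≈ (0.585, 0.398, 0.707); φ = arcsin(p_z) ≈ 45.01°, λ = atan2(p_y, p_x) ≈ 34.22°.

≈ lat 45°, lon 34°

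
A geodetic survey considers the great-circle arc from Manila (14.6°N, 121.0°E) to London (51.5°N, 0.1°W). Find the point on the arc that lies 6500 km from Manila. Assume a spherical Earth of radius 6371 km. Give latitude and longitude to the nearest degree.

Write both endpoints as unit vectors p₁, p₂ with components (cos φ cos λ, cos φ sin λ, sin φ).
The central angle between the endpoints is δ = arccos(p₁·p₂) ≈ 1.685 rad (96.5°). The total great-circle distance is δ·R ≈ 1.685 × 6371 ≈ 10735 km, so the target fraction is f = 6500/10735 ≈ 0.606.
Interpolate at f ≈ 0.606 with slerp weights a = sin((1−f)δ)/sin δ ≈ 0.621, b = sin(fδ)/sin δ ≈ 0.858.
p = a·p₁ + b·p₂ ≈ (0.225, 0.514, 0.828); φ = arcsin(p_z) ≈ 55.88°, λ = atan2(p_y, p_x) ≈ 66.40°.

≈ 56°N, 66°E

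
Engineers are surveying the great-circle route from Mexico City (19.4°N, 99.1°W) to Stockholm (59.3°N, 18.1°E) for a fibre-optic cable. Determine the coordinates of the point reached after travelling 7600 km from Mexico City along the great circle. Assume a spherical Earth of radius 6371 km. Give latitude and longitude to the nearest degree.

≈ 65°N, 19°W

Convert each endpoint to a unit vector on the sphere (x = cos φ cos λ, y = cos φ sin λ, z = sin φ).
The central angle between the endpoints is δ = arccos(p₁·p₂) ≈ 1.505 rad (86.2°). The total great-circle distance is δ·R ≈ 1.505 × 6371 ≈ 9590 km, so the target fraction is f = 7600/9590 ≈ 0.792.
Interpolate at f ≈ 0.792 with slerp weights a = sin((1−f)δ)/sin δ ≈ 0.308, b = sin(fδ)/sin δ ≈ 0.931.
p = a·p₁ + b·p₂ ≈ (0.406, -0.139, 0.903); φ = arcsin(p_z) ≈ 64.58°, λ = atan2(p_y, p_x) ≈ -18.91°.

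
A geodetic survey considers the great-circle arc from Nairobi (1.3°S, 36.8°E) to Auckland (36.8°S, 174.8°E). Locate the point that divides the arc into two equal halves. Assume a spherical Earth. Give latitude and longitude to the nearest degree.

Convert each endpoint to a unit vector on the sphere (x = cos φ cos λ, y = cos φ sin λ, z = sin φ).
The central angle between the endpoints is δ = arccos(p₁·p₂) ≈ 2.191 rad (125.5°).
Interpolate at f = 1/2 with slerp weights a = sin((1−f)δ)/sin δ ≈ 1.093, b = sin(fδ)/sin δ ≈ 1.093.
p = a·p₁ + b·p₂ ≈ (0.003, 0.734, -0.679); φ = arcsin(p_z) ≈ -42.80°, λ = atan2(p_y, p_x) ≈ 89.74°.

≈ 43°S, 90°E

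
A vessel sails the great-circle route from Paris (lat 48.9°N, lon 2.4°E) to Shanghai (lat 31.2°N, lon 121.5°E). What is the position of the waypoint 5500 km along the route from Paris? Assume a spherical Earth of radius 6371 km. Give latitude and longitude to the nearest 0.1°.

≈ lat 55.0°N, lon 87.4°E

Convert each endpoint to a unit vector on the sphere (x = cos φ cos λ, y = cos φ sin λ, z = sin φ).
The central angle between the endpoints is δ = arccos(p₁·p₂) ≈ 1.454 rad (83.3°). The total great-circle distance is δ·R ≈ 1.454 × 6371 ≈ 9261 km, so the target fraction is f = 5500/9261 ≈ 0.594.
Interpolate at f ≈ 0.594 with slerp weights a = sin((1−f)δ)/sin δ ≈ 0.560, b = sin(fδ)/sin δ ≈ 0.765.
p = a·p₁ + b·p₂ ≈ (0.026, 0.574, 0.819); φ = arcsin(p_z) ≈ 54.96°, λ = atan2(p_y, p_x) ≈ 87.39°.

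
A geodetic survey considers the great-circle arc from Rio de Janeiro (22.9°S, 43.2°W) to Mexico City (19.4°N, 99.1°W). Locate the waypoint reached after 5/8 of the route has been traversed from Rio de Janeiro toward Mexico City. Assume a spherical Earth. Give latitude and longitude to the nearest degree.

≈ (4°N, 78°W)

Write both endpoints as unit vectors p₁, p₂ with components (cos φ cos λ, cos φ sin λ, sin φ).
The central angle between the endpoints is δ = arccos(p₁·p₂) ≈ 1.205 rad (69.0°).
Interpolate at f = 5/8 with slerp weights a = sin((1−f)δ)/sin δ ≈ 0.468, b = sin(fδ)/sin δ ≈ 0.732.
p = a·p₁ + b·p₂ ≈ (0.205, -0.977, 0.061); φ = arcsin(p_z) ≈ 3.52°, λ = atan2(p_y, p_x) ≈ -78.16°.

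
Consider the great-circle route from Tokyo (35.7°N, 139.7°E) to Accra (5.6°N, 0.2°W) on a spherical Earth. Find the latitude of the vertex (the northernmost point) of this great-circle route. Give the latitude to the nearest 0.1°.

The great circle lies in the plane with unit normal n̂ = (p₁ × p₂)/|p₁ × p₂|.
Here n̂_z ≈ -0.629; the vertex latitude is φ_max = arccos|n̂_z| ≈ 51.0°.
Check via Clairaut: cos φ_max = |cos φ₁| · sin C = cos(35.7°)·sin(50.8°) ≈ 0.629, again giving ≈ 51.0°.

≈ 51.0°N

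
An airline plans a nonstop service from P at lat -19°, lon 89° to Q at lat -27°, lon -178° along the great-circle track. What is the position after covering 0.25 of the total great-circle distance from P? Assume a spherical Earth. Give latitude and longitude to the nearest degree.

From cos δ = sin φ₁ sin φ₂ + cos φ₁ cos φ₂ cos Δλ, the central angle is δ ≈ 1.467 rad (84.0°).
Interpolate at f = 0.25 with slerp weights a = sin((1−f)δ)/sin δ ≈ 0.896, b = sin(fδ)/sin δ ≈ 0.361.
p = a·p₁ + b·p₂ ≈ (-0.306, 0.836, -0.455); φ = arcsin(p_z) ≈ -27.09°, λ = atan2(p_y, p_x) ≈ 110.12°.

≈ lat -27°, lon 110°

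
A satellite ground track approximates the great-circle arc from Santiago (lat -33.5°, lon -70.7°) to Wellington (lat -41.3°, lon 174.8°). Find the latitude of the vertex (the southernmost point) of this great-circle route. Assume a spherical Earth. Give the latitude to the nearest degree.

The great circle lies in the plane with unit normal n̂ = (p₁ × p₂)/|p₁ × p₂|.
Here n̂_z ≈ -0.573; the vertex latitude is φ_max = arccos|n̂_z| ≈ 55.0°.
Check via Clairaut: cos φ_max = |cos φ₁| · sin C = cos(33.5°)·sin(136.6°) ≈ 0.573, again giving ≈ 55.0°.

≈ -55°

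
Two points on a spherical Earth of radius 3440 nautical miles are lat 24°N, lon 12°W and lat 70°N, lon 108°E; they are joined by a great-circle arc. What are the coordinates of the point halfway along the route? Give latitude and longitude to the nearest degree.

≈ lat 59°N, lon 10°E

Convert each endpoint to a unit vector on the sphere (x = cos φ cos λ, y = cos φ sin λ, z = sin φ).
The central angle between the endpoints is δ = arccos(p₁·p₂) ≈ 1.343 rad (76.9°).
Interpolate at f = 1/2 with slerp weights a = sin((1−f)δ)/sin δ ≈ 0.639, b = sin(fδ)/sin δ ≈ 0.639.
p = a·p₁ + b·p₂ ≈ (0.503, 0.086, 0.860); φ = arcsin(p_z) ≈ 59.30°, λ = atan2(p_y, p_x) ≈ 9.75°.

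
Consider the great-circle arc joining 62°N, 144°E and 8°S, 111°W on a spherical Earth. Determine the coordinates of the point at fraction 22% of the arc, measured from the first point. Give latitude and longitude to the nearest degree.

≈ 58°N, 170°W

Convert each endpoint to a unit vector on the sphere (x = cos φ cos λ, y = cos φ sin λ, z = sin φ).
The central angle between the endpoints is δ = arccos(p₁·p₂) ≈ 1.816 rad (104.1°).
Interpolate at f = 0.22 with slerp weights a = sin((1−f)δ)/sin δ ≈ 1.019, b = sin(fδ)/sin δ ≈ 0.401.
p = a·p₁ + b·p₂ ≈ (-0.529, -0.090, 0.844); φ = arcsin(p_z) ≈ 57.53°, λ = atan2(p_y, p_x) ≈ -170.38°.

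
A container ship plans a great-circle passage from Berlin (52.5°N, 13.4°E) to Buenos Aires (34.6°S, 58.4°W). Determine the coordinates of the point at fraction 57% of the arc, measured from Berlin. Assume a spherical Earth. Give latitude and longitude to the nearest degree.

≈ 4°N, 32°W

From cos δ = sin φ₁ sin φ₂ + cos φ₁ cos φ₂ cos Δλ, the central angle is δ ≈ 1.869 rad (107.1°).
Interpolate at f = 0.57 with slerp weights a = sin((1−f)δ)/sin δ ≈ 0.753, b = sin(fδ)/sin δ ≈ 0.915.
p = a·p₁ + b·p₂ ≈ (0.841, -0.536, 0.078); φ = arcsin(p_z) ≈ 4.46°, λ = atan2(p_y, p_x) ≈ -32.49°.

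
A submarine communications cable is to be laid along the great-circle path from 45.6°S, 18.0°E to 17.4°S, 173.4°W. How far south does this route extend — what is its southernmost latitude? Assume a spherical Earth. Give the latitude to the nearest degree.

≈ 82°S

The great circle lies in the plane with unit normal n̂ = (p₁ × p₂)/|p₁ × p₂|.
Here n̂_z ≈ +0.147; the vertex latitude is φ_max = arccos|n̂_z| ≈ 81.5°.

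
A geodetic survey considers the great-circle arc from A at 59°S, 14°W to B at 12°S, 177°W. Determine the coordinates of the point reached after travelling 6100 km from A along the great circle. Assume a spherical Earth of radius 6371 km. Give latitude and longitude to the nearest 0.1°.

≈ 63.5°S, 160.6°W

Convert each endpoint to a unit vector on the sphere (x = cos φ cos λ, y = cos φ sin λ, z = sin φ).
The central angle between the endpoints is δ = arccos(p₁·p₂) ≈ 1.879 rad (107.7°). The total great-circle distance is δ·R ≈ 1.879 × 6371 ≈ 11972 km, so the target fraction is f = 6100/11972 ≈ 0.510.
Interpolate at f ≈ 0.510 with slerp weights a = sin((1−f)δ)/sin δ ≈ 0.836, b = sin(fδ)/sin δ ≈ 0.858.
p = a·p₁ + b·p₂ ≈ (-0.420, -0.148, -0.895); φ = arcsin(p_z) ≈ -63.52°, λ = atan2(p_y, p_x) ≈ -160.60°.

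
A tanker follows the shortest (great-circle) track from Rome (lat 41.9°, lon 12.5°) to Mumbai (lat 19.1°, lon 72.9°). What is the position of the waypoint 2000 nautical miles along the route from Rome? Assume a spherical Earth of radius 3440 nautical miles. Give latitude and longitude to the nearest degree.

≈ lat 32°, lon 52°

Write both endpoints as unit vectors p₁, p₂ with components (cos φ cos λ, cos φ sin λ, sin φ).
The central angle between the endpoints is δ = arccos(p₁·p₂) ≈ 0.969 rad (55.5°). The total great-circle distance is δ·R ≈ 0.969 × 3440 ≈ 3334 nmi, so the target fraction is f = 2000/3334 ≈ 0.600.
Interpolate at f ≈ 0.600 with slerp weights a = sin((1−f)δ)/sin δ ≈ 0.459, b = sin(fδ)/sin δ ≈ 0.666.
p = a·p₁ + b·p₂ ≈ (0.518, 0.676, 0.524); φ = arcsin(p_z) ≈ 31.62°, λ = atan2(p_y, p_x) ≈ 52.50°.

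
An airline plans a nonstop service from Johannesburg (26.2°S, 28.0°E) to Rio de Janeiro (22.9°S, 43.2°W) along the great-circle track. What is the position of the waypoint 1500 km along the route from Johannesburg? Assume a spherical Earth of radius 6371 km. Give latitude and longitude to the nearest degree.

The haversine formula gives a central angle δ ≈ 1.117 rad (64.0°) between the endpoints. The total great-circle distance is δ·R ≈ 1.117 × 6371 ≈ 7118 km, so the target fraction is f = 1500/7118 ≈ 0.211.
Interpolate at f ≈ 0.211 with slerp weights a = sin((1−f)δ)/sin δ ≈ 0.859, b = sin(fδ)/sin δ ≈ 0.260.
p = a·p₁ + b·p₂ ≈ (0.855, 0.198, -0.480); φ = arcsin(p_z) ≈ -28.69°, λ = atan2(p_y, p_x) ≈ 13.05°.

≈ 29°S, 13°E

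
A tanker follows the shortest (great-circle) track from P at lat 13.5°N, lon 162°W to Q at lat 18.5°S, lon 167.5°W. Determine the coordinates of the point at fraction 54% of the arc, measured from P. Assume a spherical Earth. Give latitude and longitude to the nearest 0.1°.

Write both endpoints as unit vectors p₁, p₂ with components (cos φ cos λ, cos φ sin λ, sin φ).
The central angle between the endpoints is δ = arccos(p₁·p₂) ≈ 0.566 rad (32.5°).
Interpolate at f = 0.54 with slerp weights a = sin((1−f)δ)/sin δ ≈ 0.480, b = sin(fδ)/sin δ ≈ 0.561.
p = a·p₁ + b·p₂ ≈ (-0.964, -0.259, -0.066); φ = arcsin(p_z) ≈ -3.78°, λ = atan2(p_y, p_x) ≈ -164.93°.

≈ lat 3.8°S, lon 164.9°W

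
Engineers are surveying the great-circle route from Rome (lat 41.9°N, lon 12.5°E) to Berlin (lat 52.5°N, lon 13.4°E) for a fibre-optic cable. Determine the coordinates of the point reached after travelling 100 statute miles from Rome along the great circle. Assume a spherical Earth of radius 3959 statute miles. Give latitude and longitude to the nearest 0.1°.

≈ lat 43.3°N, lon 12.6°E

Write both endpoints as unit vectors p₁, p₂ with components (cos φ cos λ, cos φ sin λ, sin φ).
The central angle between the endpoints is δ = arccos(p₁·p₂) ≈ 0.185 rad (10.6°). The total great-circle distance is δ·R ≈ 0.185 × 3959 ≈ 734 mi, so the target fraction is f = 100/734 ≈ 0.136.
Interpolate at f ≈ 0.136 with slerp weights a = sin((1−f)δ)/sin δ ≈ 0.865, b = sin(fδ)/sin δ ≈ 0.137.
p = a·p₁ + b·p₂ ≈ (0.710, 0.159, 0.686); φ = arcsin(p_z) ≈ 43.35°, λ = atan2(p_y, p_x) ≈ 12.60°.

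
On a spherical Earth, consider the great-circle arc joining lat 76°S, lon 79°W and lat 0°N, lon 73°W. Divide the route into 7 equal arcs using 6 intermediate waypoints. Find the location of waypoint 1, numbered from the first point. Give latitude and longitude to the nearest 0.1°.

Write both endpoints as unit vectors p₁, p₂ with components (cos φ cos λ, cos φ sin λ, sin φ).
The central angle between the endpoints is δ = arccos(p₁·p₂) ≈ 1.328 rad (76.1°).
Interpolate at f = 1/7 with slerp weights a = sin((1−f)δ)/sin δ ≈ 0.935, b = sin(fδ)/sin δ ≈ 0.194.
p = a·p₁ + b·p₂ ≈ (0.100, -0.408, -0.908); φ = arcsin(p_z) ≈ -65.17°, λ = atan2(p_y, p_x) ≈ -76.23°.

≈ lat 65.2°S, lon 76.2°W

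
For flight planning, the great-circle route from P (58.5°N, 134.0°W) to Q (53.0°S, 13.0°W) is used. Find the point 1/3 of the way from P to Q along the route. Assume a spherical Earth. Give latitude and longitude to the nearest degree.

Write both endpoints as unit vectors p₁, p₂ with components (cos φ cos λ, cos φ sin λ, sin φ).
The central angle between the endpoints is δ = arccos(p₁·p₂) ≈ 2.573 rad (147.4°).
Interpolate at f = 1/3 with slerp weights a = sin((1−f)δ)/sin δ ≈ 1.839, b = sin(fδ)/sin δ ≈ 1.406.
p = a·p₁ + b·p₂ ≈ (0.157, -0.882, 0.445); φ = arcsin(p_z) ≈ 26.44°, λ = atan2(p_y, p_x) ≈ -79.91°.

≈ (26°N, 80°W)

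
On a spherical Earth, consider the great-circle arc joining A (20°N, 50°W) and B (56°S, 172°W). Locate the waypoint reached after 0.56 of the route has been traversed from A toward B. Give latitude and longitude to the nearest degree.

Write both endpoints as unit vectors p₁, p₂ with components (cos φ cos λ, cos φ sin λ, sin φ).
The central angle between the endpoints is δ = arccos(p₁·p₂) ≈ 2.168 rad (124.2°).
Interpolate at f = 0.56 with slerp weights a = sin((1−f)δ)/sin δ ≈ 0.986, b = sin(fδ)/sin δ ≈ 1.133.
p = a·p₁ + b·p₂ ≈ (-0.032, -0.798, -0.602); φ = arcsin(p_z) ≈ -37.00°, λ = atan2(p_y, p_x) ≈ -92.27°.

≈ (37°S, 92°W)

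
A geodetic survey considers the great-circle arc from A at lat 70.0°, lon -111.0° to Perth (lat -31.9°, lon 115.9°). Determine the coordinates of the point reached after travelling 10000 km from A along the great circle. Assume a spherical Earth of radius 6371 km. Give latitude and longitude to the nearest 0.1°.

≈ lat 10.0°, lon 130.1°

Convert each endpoint to a unit vector on the sphere (x = cos φ cos λ, y = cos φ sin λ, z = sin φ).
The central angle between the endpoints is δ = arccos(p₁·p₂) ≈ 2.339 rad (134.0°). The total great-circle distance is δ·R ≈ 2.339 × 6371 ≈ 14903 km, so the target fraction is f = 10000/14903 ≈ 0.671.
Interpolate at f ≈ 0.671 with slerp weights a = sin((1−f)δ)/sin δ ≈ 0.968, b = sin(fδ)/sin δ ≈ 1.391.
p = a·p₁ + b·p₂ ≈ (-0.634, 0.753, 0.174); φ = arcsin(p_z) ≈ 10.05°, λ = atan2(p_y, p_x) ≈ 130.11°.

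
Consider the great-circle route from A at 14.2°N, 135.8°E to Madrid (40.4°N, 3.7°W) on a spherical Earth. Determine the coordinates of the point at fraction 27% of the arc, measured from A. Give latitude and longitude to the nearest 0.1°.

≈ 38.9°N, 115.0°E

Convert each endpoint to a unit vector on the sphere (x = cos φ cos λ, y = cos φ sin λ, z = sin φ).
The central angle between the endpoints is δ = arccos(p₁·p₂) ≈ 1.985 rad (113.7°).
Interpolate at f = 0.27 with slerp weights a = sin((1−f)δ)/sin δ ≈ 1.084, b = sin(fδ)/sin δ ≈ 0.558.
p = a·p₁ + b·p₂ ≈ (-0.330, 0.705, 0.627); φ = arcsin(p_z) ≈ 38.87°, λ = atan2(p_y, p_x) ≈ 115.05°.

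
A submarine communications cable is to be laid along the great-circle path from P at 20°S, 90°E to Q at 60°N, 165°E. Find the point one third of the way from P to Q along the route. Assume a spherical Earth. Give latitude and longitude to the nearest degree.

≈ 9°N, 106°E

The haversine formula gives a central angle δ ≈ 1.746 rad (100.1°) between the endpoints.
Interpolate at f = 1/3 with slerp weights a = sin((1−f)δ)/sin δ ≈ 0.933, b = sin(fδ)/sin δ ≈ 0.558.
p = a·p₁ + b·p₂ ≈ (-0.270, 0.949, 0.165); φ = arcsin(p_z) ≈ 9.47°, λ = atan2(p_y, p_x) ≈ 105.87°.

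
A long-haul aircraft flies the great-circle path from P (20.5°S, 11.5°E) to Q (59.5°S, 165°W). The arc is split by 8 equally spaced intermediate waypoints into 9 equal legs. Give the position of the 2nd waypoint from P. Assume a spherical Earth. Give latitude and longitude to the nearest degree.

≈ (43°S, 11°E)

Convert each endpoint to a unit vector on the sphere (x = cos φ cos λ, y = cos φ sin λ, z = sin φ).
The central angle between the endpoints is δ = arccos(p₁·p₂) ≈ 1.744 rad (99.9°).
Interpolate at f = 2/9 with slerp weights a = sin((1−f)δ)/sin δ ≈ 0.992, b = sin(fδ)/sin δ ≈ 0.384.
p = a·p₁ + b·p₂ ≈ (0.722, 0.135, -0.678); φ = arcsin(p_z) ≈ -42.70°, λ = atan2(p_y, p_x) ≈ 10.57°.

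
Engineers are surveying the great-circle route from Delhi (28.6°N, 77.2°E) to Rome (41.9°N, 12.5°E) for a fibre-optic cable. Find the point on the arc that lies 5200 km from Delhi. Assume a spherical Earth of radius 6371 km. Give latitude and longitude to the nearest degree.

≈ (42°N, 21°E)

Write both endpoints as unit vectors p₁, p₂ with components (cos φ cos λ, cos φ sin λ, sin φ).
The central angle between the endpoints is δ = arccos(p₁·p₂) ≈ 0.929 rad (53.2°). The total great-circle distance is δ·R ≈ 0.929 × 6371 ≈ 5916 km, so the target fraction is f = 5200/5916 ≈ 0.879.
Interpolate at f ≈ 0.879 with slerp weights a = sin((1−f)δ)/sin δ ≈ 0.140, b = sin(fδ)/sin δ ≈ 0.910.
p = a·p₁ + b·p₂ ≈ (0.688, 0.266, 0.675); φ = arcsin(p_z) ≈ 42.43°, λ = atan2(p_y, p_x) ≈ 21.16°.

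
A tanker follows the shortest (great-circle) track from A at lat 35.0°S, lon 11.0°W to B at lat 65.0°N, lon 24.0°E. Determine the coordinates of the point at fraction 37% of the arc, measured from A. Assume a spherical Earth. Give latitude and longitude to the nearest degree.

≈ lat 2°N, lon 2°W

Write both endpoints as unit vectors p₁, p₂ with components (cos φ cos λ, cos φ sin λ, sin φ).
The central angle between the endpoints is δ = arccos(p₁·p₂) ≈ 1.809 rad (103.7°).
Interpolate at f = 0.37 with slerp weights a = sin((1−f)δ)/sin δ ≈ 0.935, b = sin(fδ)/sin δ ≈ 0.639.
p = a·p₁ + b·p₂ ≈ (0.998, -0.036, 0.042); φ = arcsin(p_z) ≈ 2.43°, λ = atan2(p_y, p_x) ≈ -2.09°.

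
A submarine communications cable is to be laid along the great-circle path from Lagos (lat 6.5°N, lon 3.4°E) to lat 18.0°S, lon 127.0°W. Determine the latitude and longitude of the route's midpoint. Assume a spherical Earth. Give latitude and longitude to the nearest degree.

≈ lat 13°S, lon 59°W

The haversine formula gives a central angle δ ≈ 2.275 rad (130.3°) between the endpoints.
Interpolate at f = 1/2 with slerp weights a = sin((1−f)δ)/sin δ ≈ 1.191, b = sin(fδ)/sin δ ≈ 1.191.
p = a·p₁ + b·p₂ ≈ (0.500, -0.834, -0.233); φ = arcsin(p_z) ≈ -13.48°, λ = atan2(p_y, p_x) ≈ -59.09°.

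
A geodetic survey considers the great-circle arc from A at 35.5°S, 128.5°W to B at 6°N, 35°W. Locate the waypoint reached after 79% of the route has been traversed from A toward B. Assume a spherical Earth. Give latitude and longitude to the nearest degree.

≈ 6°S, 52°W

Write both endpoints as unit vectors p₁, p₂ with components (cos φ cos λ, cos φ sin λ, sin φ).
The central angle between the endpoints is δ = arccos(p₁·p₂) ≈ 1.681 rad (96.3°).
Interpolate at f = 0.79 with slerp weights a = sin((1−f)δ)/sin δ ≈ 0.348, b = sin(fδ)/sin δ ≈ 0.977.
p = a·p₁ + b·p₂ ≈ (0.619, -0.779, -0.100); φ = arcsin(p_z) ≈ -5.73°, λ = atan2(p_y, p_x) ≈ -51.51°.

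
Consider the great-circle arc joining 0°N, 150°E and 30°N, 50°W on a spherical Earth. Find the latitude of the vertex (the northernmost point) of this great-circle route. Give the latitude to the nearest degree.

≈ 59°N

The great circle lies in the plane with unit normal n̂ = (p₁ × p₂)/|p₁ × p₂|.
Here n̂_z ≈ +0.510; the vertex latitude is φ_max = arccos|n̂_z| ≈ 59.4°.
Check via Clairaut: cos φ_max = |cos φ₁| · sin C = cos(0.0°)·sin(30.6°) ≈ 0.510, again giving ≈ 59.4°.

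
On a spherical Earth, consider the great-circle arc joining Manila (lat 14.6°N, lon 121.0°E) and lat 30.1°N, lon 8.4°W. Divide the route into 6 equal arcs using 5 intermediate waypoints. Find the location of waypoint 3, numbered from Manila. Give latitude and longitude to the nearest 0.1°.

Write both endpoints as unit vectors p₁, p₂ with components (cos φ cos λ, cos φ sin λ, sin φ).
The central angle between the endpoints is δ = arccos(p₁·p₂) ≈ 1.988 rad (113.9°).
Interpolate at f = 3/6 with slerp weights a = sin((1−f)δ)/sin δ ≈ 0.917, b = sin(fδ)/sin δ ≈ 0.917.
p = a·p₁ + b·p₂ ≈ (0.328, 0.645, 0.691); φ = arcsin(p_z) ≈ 43.69°, λ = atan2(p_y, p_x) ≈ 63.05°.

≈ lat 43.7°N, lon 63.1°E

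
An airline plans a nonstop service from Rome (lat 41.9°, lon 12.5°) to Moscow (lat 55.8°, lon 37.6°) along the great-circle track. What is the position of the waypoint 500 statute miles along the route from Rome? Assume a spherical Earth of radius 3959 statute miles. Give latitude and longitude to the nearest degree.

≈ lat 47°, lon 19°

Convert each endpoint to a unit vector on the sphere (x = cos φ cos λ, y = cos φ sin λ, z = sin φ).
The central angle between the endpoints is δ = arccos(p₁·p₂) ≈ 0.373 rad (21.4°). The total great-circle distance is δ·R ≈ 0.373 × 3959 ≈ 1477 mi, so the target fraction is f = 500/1477 ≈ 0.339.
Interpolate at f ≈ 0.339 with slerp weights a = sin((1−f)δ)/sin δ ≈ 0.670, b = sin(fδ)/sin δ ≈ 0.346.
p = a·p₁ + b·p₂ ≈ (0.641, 0.226, 0.733); φ = arcsin(p_z) ≈ 47.17°, λ = atan2(p_y, p_x) ≈ 19.46°.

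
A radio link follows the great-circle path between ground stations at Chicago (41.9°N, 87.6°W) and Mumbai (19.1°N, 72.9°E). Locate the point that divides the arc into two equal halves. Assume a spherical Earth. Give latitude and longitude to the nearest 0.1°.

Convert each endpoint to a unit vector on the sphere (x = cos φ cos λ, y = cos φ sin λ, z = sin φ).
The central angle between the endpoints is δ = arccos(p₁·p₂) ≈ 2.031 rad (116.4°).
Interpolate at f = 1/2 with slerp weights a = sin((1−f)δ)/sin δ ≈ 0.949, b = sin(fδ)/sin δ ≈ 0.949.
p = a·p₁ + b·p₂ ≈ (0.293, 0.151, 0.944); φ = arcsin(p_z) ≈ 70.74°, λ = atan2(p_y, p_x) ≈ 27.30°.

≈ 70.7°N, 27.3°E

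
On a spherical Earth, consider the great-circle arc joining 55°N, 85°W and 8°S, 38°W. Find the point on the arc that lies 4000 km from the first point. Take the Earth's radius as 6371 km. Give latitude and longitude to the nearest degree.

≈ 26°N, 55°W

Convert each endpoint to a unit vector on the sphere (x = cos φ cos λ, y = cos φ sin λ, z = sin φ).
The central angle between the endpoints is δ = arccos(p₁·p₂) ≈ 1.294 rad (74.1°). The total great-circle distance is δ·R ≈ 1.294 × 6371 ≈ 8243 km, so the target fraction is f = 4000/8243 ≈ 0.485.
Interpolate at f ≈ 0.485 with slerp weights a = sin((1−f)δ)/sin δ ≈ 0.642, b = sin(fδ)/sin δ ≈ 0.611.
p = a·p₁ + b·p₂ ≈ (0.509, -0.739, 0.441); φ = arcsin(p_z) ≈ 26.18°, λ = atan2(p_y, p_x) ≈ -55.47°.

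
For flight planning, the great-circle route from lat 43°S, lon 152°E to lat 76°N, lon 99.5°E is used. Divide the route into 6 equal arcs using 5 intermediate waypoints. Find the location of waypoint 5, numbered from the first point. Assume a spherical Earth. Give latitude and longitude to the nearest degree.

Write both endpoints as unit vectors p₁, p₂ with components (cos φ cos λ, cos φ sin λ, sin φ).
The central angle between the endpoints is δ = arccos(p₁·p₂) ≈ 2.158 rad (123.6°).
Interpolate at f = 5/6 with slerp weights a = sin((1−f)δ)/sin δ ≈ 0.423, b = sin(fδ)/sin δ ≈ 1.170.
p = a·p₁ + b·p₂ ≈ (-0.320, 0.424, 0.847); φ = arcsin(p_z) ≈ 57.90°, λ = atan2(p_y, p_x) ≈ 126.99°.

≈ lat 58°N, lon 127°E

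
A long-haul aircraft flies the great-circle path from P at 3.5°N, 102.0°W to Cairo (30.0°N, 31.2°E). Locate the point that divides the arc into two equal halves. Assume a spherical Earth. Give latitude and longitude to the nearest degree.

Write both endpoints as unit vectors p₁, p₂ with components (cos φ cos λ, cos φ sin λ, sin φ).
The central angle between the endpoints is δ = arccos(p₁·p₂) ≈ 2.167 rad (124.1°).
Interpolate at f = 1/2 with slerp weights a = sin((1−f)δ)/sin δ ≈ 1.067, b = sin(fδ)/sin δ ≈ 1.067.
p = a·p₁ + b·p₂ ≈ (0.569, -0.563, 0.599); φ = arcsin(p_z) ≈ 36.79°, λ = atan2(p_y, p_x) ≈ -44.70°.

≈ 37°N, 45°W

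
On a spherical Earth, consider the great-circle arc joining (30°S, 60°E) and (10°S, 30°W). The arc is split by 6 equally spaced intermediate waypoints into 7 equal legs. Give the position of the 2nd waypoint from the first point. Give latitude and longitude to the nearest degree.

From cos δ = sin φ₁ sin φ₂ + cos φ₁ cos φ₂ cos Δλ, the central angle is δ ≈ 1.484 rad (85.0°).
Interpolate at f = 2/7 with slerp weights a = sin((1−f)δ)/sin δ ≈ 0.876, b = sin(fδ)/sin δ ≈ 0.413.
p = a·p₁ + b·p₂ ≈ (0.731, 0.453, -0.510); φ = arcsin(p_z) ≈ -30.63°, λ = atan2(p_y, p_x) ≈ 31.80°.

≈ (31°S, 32°E)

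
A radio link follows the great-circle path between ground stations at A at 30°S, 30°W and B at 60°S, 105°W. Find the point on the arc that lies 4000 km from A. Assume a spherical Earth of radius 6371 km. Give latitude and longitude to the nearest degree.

From cos δ = sin φ₁ sin φ₂ + cos φ₁ cos φ₂ cos Δλ, the central angle is δ ≈ 0.994 rad (57.0°). The total great-circle distance is δ·R ≈ 0.994 × 6371 ≈ 6335 km, so the target fraction is f = 4000/6335 ≈ 0.631.
Interpolate at f ≈ 0.631 with slerp weights a = sin((1−f)δ)/sin δ ≈ 0.427, b = sin(fδ)/sin δ ≈ 0.701.
p = a·p₁ + b·p₂ ≈ (0.230, -0.523, -0.820); φ = arcsin(p_z) ≈ -55.13°, λ = atan2(p_y, p_x) ≈ -66.29°.

≈ 55°S, 66°W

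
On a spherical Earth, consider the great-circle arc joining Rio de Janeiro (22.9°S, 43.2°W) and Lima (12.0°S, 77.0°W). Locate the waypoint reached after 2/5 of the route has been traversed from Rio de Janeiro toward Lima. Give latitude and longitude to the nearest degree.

Write both endpoints as unit vectors p₁, p₂ with components (cos φ cos λ, cos φ sin λ, sin φ).
The central angle between the endpoints is δ = arccos(p₁·p₂) ≈ 0.592 rad (33.9°).
Interpolate at f = 2/5 with slerp weights a = sin((1−f)δ)/sin δ ≈ 0.623, b = sin(fδ)/sin δ ≈ 0.420.
p = a·p₁ + b·p₂ ≈ (0.511, -0.794, -0.330); φ = arcsin(p_z) ≈ -19.26°, λ = atan2(p_y, p_x) ≈ -57.22°.

≈ 19°S, 57°W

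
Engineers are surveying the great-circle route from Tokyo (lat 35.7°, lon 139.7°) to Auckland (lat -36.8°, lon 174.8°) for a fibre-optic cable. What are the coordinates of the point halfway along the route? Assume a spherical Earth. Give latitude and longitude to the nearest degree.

Write both endpoints as unit vectors p₁, p₂ with components (cos φ cos λ, cos φ sin λ, sin φ).
The central angle between the endpoints is δ = arccos(p₁·p₂) ≈ 1.387 rad (79.5°).
Interpolate at f = 1/2 with slerp weights a = sin((1−f)δ)/sin δ ≈ 0.650, b = sin(fδ)/sin δ ≈ 0.650.
p = a·p₁ + b·p₂ ≈ (-0.921, 0.389, -0.010); φ = arcsin(p_z) ≈ -0.58°, λ = atan2(p_y, p_x) ≈ 157.12°.

≈ lat -1°, lon 157°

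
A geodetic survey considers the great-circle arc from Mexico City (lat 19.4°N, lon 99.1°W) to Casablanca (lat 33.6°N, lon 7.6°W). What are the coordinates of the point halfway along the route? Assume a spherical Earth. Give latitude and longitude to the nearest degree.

Convert each endpoint to a unit vector on the sphere (x = cos φ cos λ, y = cos φ sin λ, z = sin φ).
The central angle between the endpoints is δ = arccos(p₁·p₂) ≈ 1.407 rad (80.6°).
Interpolate at f = 1/2 with slerp weights a = sin((1−f)δ)/sin δ ≈ 0.656, b = sin(fδ)/sin δ ≈ 0.656.
p = a·p₁ + b·p₂ ≈ (0.443, -0.683, 0.581); φ = arcsin(p_z) ≈ 35.49°, λ = atan2(p_y, p_x) ≈ -57.00°.

≈ lat 35°N, lon 57°W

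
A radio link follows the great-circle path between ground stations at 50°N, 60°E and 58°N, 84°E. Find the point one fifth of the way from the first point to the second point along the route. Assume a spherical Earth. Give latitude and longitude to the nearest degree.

Convert each endpoint to a unit vector on the sphere (x = cos φ cos λ, y = cos φ sin λ, z = sin φ).
The central angle between the endpoints is δ = arccos(p₁·p₂) ≈ 0.281 rad (16.1°).
Interpolate at f = 1/5 with slerp weights a = sin((1−f)δ)/sin δ ≈ 0.804, b = sin(fδ)/sin δ ≈ 0.203.
p = a·p₁ + b·p₂ ≈ (0.270, 0.554, 0.788); φ = arcsin(p_z) ≈ 51.95°, λ = atan2(p_y, p_x) ≈ 64.06°.

≈ 52°N, 64°E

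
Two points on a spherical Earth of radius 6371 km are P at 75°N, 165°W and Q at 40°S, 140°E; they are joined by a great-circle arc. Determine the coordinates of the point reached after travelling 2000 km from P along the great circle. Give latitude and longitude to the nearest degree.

≈ 60°N, 168°E

The haversine formula gives a central angle δ ≈ 2.103 rad (120.5°) between the endpoints. The total great-circle distance is δ·R ≈ 2.103 × 6371 ≈ 13396 km, so the target fraction is f = 2000/13396 ≈ 0.149.
Interpolate at f ≈ 0.149 with slerp weights a = sin((1−f)δ)/sin δ ≈ 1.133, b = sin(fδ)/sin δ ≈ 0.358.
p = a·p₁ + b·p₂ ≈ (-0.493, 0.101, 0.864); φ = arcsin(p_z) ≈ 59.76°, λ = atan2(p_y, p_x) ≈ 168.48°.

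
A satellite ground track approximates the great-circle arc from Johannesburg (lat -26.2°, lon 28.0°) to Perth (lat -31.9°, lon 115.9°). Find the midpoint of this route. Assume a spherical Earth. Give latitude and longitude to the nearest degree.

The haversine formula gives a central angle δ ≈ 1.307 rad (74.9°) between the endpoints.
Interpolate at f = 1/2 with slerp weights a = sin((1−f)δ)/sin δ ≈ 0.630, b = sin(fδ)/sin δ ≈ 0.630.
p = a·p₁ + b·p₂ ≈ (0.265, 0.746, -0.611); φ = arcsin(p_z) ≈ -37.64°, λ = atan2(p_y, p_x) ≈ 70.42°.

≈ lat -38°, lon 70°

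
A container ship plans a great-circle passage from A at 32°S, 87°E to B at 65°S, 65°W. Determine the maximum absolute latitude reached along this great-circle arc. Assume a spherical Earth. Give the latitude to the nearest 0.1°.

The great circle lies in the plane with unit normal n̂ = (p₁ × p₂)/|p₁ × p₂|.
Here n̂_z ≈ -0.171; the vertex latitude is φ_max = arccos|n̂_z| ≈ 80.2°.
Check via Clairaut: cos φ_max = |cos φ₁| · sin C = cos(32.0°)·sin(168.4°) ≈ 0.171, again giving ≈ 80.2°.

≈ 80.2°S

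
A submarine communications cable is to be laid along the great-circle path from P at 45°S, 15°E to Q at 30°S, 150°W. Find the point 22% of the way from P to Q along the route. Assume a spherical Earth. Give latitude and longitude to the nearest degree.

Write both endpoints as unit vectors p₁, p₂ with components (cos φ cos λ, cos φ sin λ, sin φ).
The central angle between the endpoints is δ = arccos(p₁·p₂) ≈ 1.811 rad (103.8°).
Interpolate at f = 0.22 with slerp weights a = sin((1−f)δ)/sin δ ≈ 1.017, b = sin(fδ)/sin δ ≈ 0.399.
p = a·p₁ + b·p₂ ≈ (0.395, 0.013, -0.919); φ = arcsin(p_z) ≈ -66.73°, λ = atan2(p_y, p_x) ≈ 1.90°.

≈ 67°S, 2°E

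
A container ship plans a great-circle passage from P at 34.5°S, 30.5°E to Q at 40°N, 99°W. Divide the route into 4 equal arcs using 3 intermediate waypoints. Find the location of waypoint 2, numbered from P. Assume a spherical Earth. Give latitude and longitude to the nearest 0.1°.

≈ 6.4°N, 29.8°W

Convert each endpoint to a unit vector on the sphere (x = cos φ cos λ, y = cos φ sin λ, z = sin φ).
The central angle between the endpoints is δ = arccos(p₁·p₂) ≈ 2.443 rad (140.0°).
Interpolate at f = 2/4 with slerp weights a = sin((1−f)δ)/sin δ ≈ 1.461, b = sin(fδ)/sin δ ≈ 1.461.
p = a·p₁ + b·p₂ ≈ (0.862, -0.494, 0.112); φ = arcsin(p_z) ≈ 6.41°, λ = atan2(p_y, p_x) ≈ -29.82°.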